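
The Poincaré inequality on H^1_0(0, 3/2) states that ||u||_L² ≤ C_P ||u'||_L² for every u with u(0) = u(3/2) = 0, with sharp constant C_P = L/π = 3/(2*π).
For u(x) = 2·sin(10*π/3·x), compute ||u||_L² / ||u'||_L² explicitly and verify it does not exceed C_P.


||u||_L² / ||u'||_L² = 3/(10*π) < C_P = 3/(2*π).

u(x) = 2·sin(10*π/3·x), so u'(x) = 20*π*cos(10*π*x/3)/3.
Writing u(x) = A·sin(kπx/L) with A = 2 and k = 5, use ∫_0^L sin²(kπx/L) dx = L/2 and ∫_0^L cos²(kπx/L) dx = L/2.
u² = 4·sin²(10*π/3·x) and (u')² = 400*π^2/9·cos²(10*π/3·x), and each of sin², cos² integrates to L/2 = 3/4 over (0, 3/2).
∫_0^3/2 u² dx = 3, so ||u||_L² = sqrt(3).
∫_0^3/2 (u')² dx = 100*π^2/3, so ||u'||_L² = 10*sqrt(3)*π/3.
Ratio ||u||_L² / ||u'||_L² = 3/(10*π).
Sharp Poincaré constant on H^1_0(0, 3/2) is C_P = L/π = 3/(2*π), achieved by sin(2*π/3·x).
This is the k = 5 harmonic; the ratio L/(kπ) is strictly less than C_P = L/π, consistent with the sharp inequality ||u||_L² ≤ C_P ||u'||_L².


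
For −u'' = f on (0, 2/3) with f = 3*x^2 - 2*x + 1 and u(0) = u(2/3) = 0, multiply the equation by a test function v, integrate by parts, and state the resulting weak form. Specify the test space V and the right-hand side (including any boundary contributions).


V = H^1_0(0, 2/3) (so v(0) = v(2/3) = 0); weak form: ∫_0^2/3 u'v' dx = ∫_0^2/3 (3*x^2 - 2*x + 1) v dx for all v ∈ V.

Multiply both sides by a test function v and integrate from 0 to 2/3:
  ∫_0^2/3 −u''(x) v(x) dx = ∫_0^2/3 f(x) v(x) dx.
Integrate the LHS by parts once:
  ∫_0^2/3 −u'' v dx = −[u'(x) v(x)]_0^2/3 + ∫_0^2/3 u'(x) v'(x) dx.
Thus ∫_0^2/3 u'(x) v'(x) dx = ∫_0^2/3 f(x) v(x) dx + [u'(x) v(x)]_0^2/3.
Choose V so that boundary terms are either known or forced to vanish.
u is Dirichlet: u(0) = u(2/3) = 0. Let V = H^1_0(0, 2/3); then v(0) = v(2/3) = 0, and [u' v]_0^2/3 = 0.
Weak formulation: find u (satisfying any essential BC) such that ∫_0^2/3 u'(x) v'(x) dx = ∫_0^2/3 f v dx for all v ∈ V.
Substituting f(x) = 3*x^2 - 2*x + 1, the right-hand side is ∫_0^2/3 (3*x^2 - 2*x + 1) v dx.


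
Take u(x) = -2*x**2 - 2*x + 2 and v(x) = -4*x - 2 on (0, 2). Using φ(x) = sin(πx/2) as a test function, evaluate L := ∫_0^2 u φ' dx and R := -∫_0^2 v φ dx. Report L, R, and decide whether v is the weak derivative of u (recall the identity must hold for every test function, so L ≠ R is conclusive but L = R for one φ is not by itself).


LHS = 24/π, RHS = 24/π. Yes, v = u' weakly.

u(x) = -2*x**2 - 2*x + 2, classical derivative u'(x) = -4*x - 2.
φ(x) = sin(πx/2), so φ'(x) = π*cos(π*x/2)/2.
Note φ(0) = φ(2) = 0, so the boundary term u·φ vanishes.
LHS = ∫_0^2 u(x) φ'(x) dx = ∫_0^2 (-π*x^2*cos(π*x/2) - π*x*cos(π*x/2) + π*cos(π*x/2)) dx. Term by term:
  ∫_0^2 π*cos(π*x/2) dx = 0;  ∫_0^2 -π*x*cos(π*x/2) dx = 8/π;  ∫_0^2 -π*x^2*cos(π*x/2) dx = 16/π.
Sum: 0 + 8/π + 16/π = 24/π.
So LHS = 24/π.
∫_0^2 v(x) φ(x) dx = ∫_0^2 (-4*x*sin(π*x/2) - 2*sin(π*x/2)) dx. Term by term:
  ∫_0^2 -2*sin(π*x/2) dx = -8/π;  ∫_0^2 -4*x*sin(π*x/2) dx = -16/π.
Sum: -8/π − 16/π = -24/π.
So RHS = -∫_0^2 v(x) φ(x) dx = 24/π.
LHS = RHS, so the identity holds for this test φ.
Moreover u is smooth here and v(x) = u'(x) = -4*x - 2 pointwise, so the identity holds for every test function. Hence v is the weak derivative of u.


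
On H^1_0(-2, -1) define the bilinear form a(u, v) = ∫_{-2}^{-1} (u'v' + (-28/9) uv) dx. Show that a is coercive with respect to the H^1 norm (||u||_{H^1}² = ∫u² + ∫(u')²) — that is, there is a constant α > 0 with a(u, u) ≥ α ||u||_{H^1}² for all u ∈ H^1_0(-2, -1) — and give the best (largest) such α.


α = (-28/9 + π^2)/(1 + π^2)

Coercivity of a(·,·) on H^1_0(-2, -1) means a(u, u) ≥ α ||u||_{H^1}² for every u ∈ H^1_0.
The interval has length L = 1, and Poincaré/coercivity depend only on L. Here a(u, u) = ∫(u')² + (-28/9)·∫u².
Here c = -28/9 < 0 with |c| < (π/L)² = π^2, so coercivity still holds. The condition a(u,u) ≥ α||u||_{H^1}² reads (1−α)∫(u')² ≥ (α−c)∫u². Any admissible α is ≤ 1 (rapidly oscillating u have ∫u²/∫(u')² → 0), and α = 1 would force 0 ≥ (1−c)∫u², impossible since c < 1; so 1−α > 0. By the sharp Poincaré inequality on H^1_0 of an interval of length L, ∫(u')² ≥ (π/L)²∫u² with equality for the first sine mode sin(π(x−x₀)/L) (x₀ the left endpoint), so the inequality holds for all u iff (1−α)(π/L)² ≥ α − c, i.e. α ≤ ((π/L)² + c)/((π/L)² + 1) = (1 + c(L/π)²)/(1 + (L/π)²). (Direct route, valid since c ≤ 0: Poincaré gives c∫u² ≥ c(L/π)²∫(u')², so a(u,u) ≥ (1 + c(L/π)²)∫(u')², while ||u||_{H^1}² ≤ (1 + (L/π)²)∫(u')²; dividing yields the same α.) With (π/L)² = π^2 and c = -28/9, the largest admissible constant is α = ((π/L)² + c)/((π/L)² + 1).
Simplifying, α = (-28/9 + π^2)/(1 + π^2).


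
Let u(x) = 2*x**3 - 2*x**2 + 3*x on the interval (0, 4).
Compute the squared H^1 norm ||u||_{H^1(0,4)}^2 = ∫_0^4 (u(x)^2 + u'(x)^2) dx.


||u||_{H^1}^2 = 414956/35

The H^1 norm (squared) on an interval (0, L) is
  ||u||_{H^1}^2 = ∫_0^L u(x)^2 dx + ∫_0^L u'(x)^2 dx.
Compute u'(x) = 6*x**2 - 4*x + 3.
Then u(x)^2 = 4*x**6 - 8*x**5 + 16*x**4 - 12*x**3 + 9*x**2 and u'(x)^2 = 36*x**4 - 48*x**3 + 52*x**2 - 24*x + 9.
Integrate each monomial from 0 to 4 using ∫_0^4 c·x^n dx = c·4^(n+1)/(n+1):
  ∫_0^4 u(x)^2 dx = ∫_0^4 (4*x^6 - 8*x^5 + 16*x^4 - 12*x^3 + 9*x^2) dx. Term by term:
    ∫_0^4 4*x^6 dx = 65536/7;  ∫_0^4 -8*x^5 dx = -16384/3;  ∫_0^4 16*x^4 dx = 16384/5;
    ∫_0^4 -12*x^3 dx = -768;  ∫_0^4 9*x^2 dx = 192.
  Sum: 65536/7 − 16384/3 + 16384/5 − 768 + 192 = 693184/105.
  ∫_0^4 u'(x)^2 dx = ∫_0^4 (36*x^4 - 48*x^3 + 52*x^2 - 24*x + 9) dx. Term by term:
    ∫_0^4 36*x^4 dx = 36864/5;  ∫_0^4 -48*x^3 dx = -3072;  ∫_0^4 52*x^2 dx = 3328/3;
    ∫_0^4 -24*x dx = -192;  ∫_0^4 9 dx = 36.
  Sum: 36864/5 − 3072 + 3328/3 − 192 + 36 = 78812/15.
Adding: ||u||_{H^1}^2 = 693184/105 + 78812/15 = 414956/35.


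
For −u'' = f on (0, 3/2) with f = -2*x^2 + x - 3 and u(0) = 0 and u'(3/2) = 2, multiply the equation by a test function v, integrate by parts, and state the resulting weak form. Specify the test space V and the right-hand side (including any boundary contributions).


V = {v ∈ H^1(0, 3/2) : v(0) = 0} (test functions vanish at x = 0 where u is specified); weak form: ∫_0^3/2 u'v' dx = ∫_0^3/2 (-2*x^2 + x - 3) v dx + 2·v(3/2) for all v ∈ V.

Multiply both sides by a test function v and integrate from 0 to 3/2:
  ∫_0^3/2 −u''(x) v(x) dx = ∫_0^3/2 f(x) v(x) dx.
Integrate the LHS by parts once:
  ∫_0^3/2 −u'' v dx = −[u'(x) v(x)]_0^3/2 + ∫_0^3/2 u'(x) v'(x) dx.
Thus ∫_0^3/2 u'(x) v'(x) dx = ∫_0^3/2 f(x) v(x) dx + [u'(x) v(x)]_0^3/2.
Choose V so that boundary terms are either known or forced to vanish.
Mixed BC: u(0) = 0 (Dirichlet) and u'(3/2) = 2 (Neumann). Define V = {v ∈ H^1(0, 3/2) : v(0) = 0}. Then [u' v]_0^3/2 = u'(3/2)·v(3/2) − u'(0)·0 = 2·v(3/2).
Weak formulation: find u (satisfying any essential BC) such that ∫_0^3/2 u'(x) v'(x) dx = ∫_0^3/2 f v dx + 2·v(3/2) for all v ∈ V (Dirichlet at 0 absorbed into V; Neumann datum at x = 3/2 contributes the boundary term).
Substituting f(x) = -2*x^2 + x - 3, the right-hand side is ∫_0^3/2 (-2*x^2 + x - 3) v dx + 2·v(3/2).


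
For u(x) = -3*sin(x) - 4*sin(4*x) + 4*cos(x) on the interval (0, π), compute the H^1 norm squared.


||u||_{H^1(0,π)}^2 = -512/15 + 161*π

u'(x) = -4*sin(x) - 3*cos(x) - 16*cos(4*x).
Expand u² and (u')² and integrate term by term on (0, π), using: for integers n ≥ 1, ∫_0^π sin²(nx) dx = ∫_0^π cos²(nx) dx = π/2; for n ≠ n', ∫_0^π sin(nx)sin(n'x) dx = ∫_0^π cos(nx)cos(n'x) dx = 0; and by product-to-sum, ∫_0^π sin(nx)cos(n'x) dx = ½∫_0^π [sin((n+n')x) + sin((n−n')x)] dx, which is 0 when n+n' is even and 2n/(n²−n'²) when n+n' is odd (it need not vanish on (0, π)).
  u² squared terms: (-4)²·∫sin(4x)² dx = 16·π/2 = 8*π;  (-3)²·∫sin(x)² dx = 9·π/2 = 9*π/2;  (4)²·∫cos(x)² dx = 16·π/2 = 8*π.
  u² cross terms: 2·(-4)·(-3)·∫sin(4x)·sin(x) dx = 24·(0) = 0;  2·(-4)·(4)·∫sin(4x)·cos(x) dx = -32·(8/15) = -256/15;  2·(-3)·(4)·∫sin(x)·cos(x) dx = -24·(0) = 0.
  So ∫_0^π u² dx = 8*π + 9*π/2 + 8*π + 0 − 256/15 + 0 = -256/15 + 41*π/2.
  (u')² squared terms: (-16)²·∫cos(4x)² dx = 256·π/2 = 128*π;  (-4)²·∫sin(x)² dx = 16·π/2 = 8*π;  (-3)²·∫cos(x)² dx = 9·π/2 = 9*π/2.
  (u')² cross terms: 2·(-16)·(-4)·∫cos(4x)·sin(x) dx = 128·(-2/15) = -256/15;  2·(-16)·(-3)·∫cos(4x)·cos(x) dx = 96·(0) = 0;  2·(-4)·(-3)·∫sin(x)·cos(x) dx = 24·(0) = 0.
  So ∫_0^π (u')² dx = 128*π + 8*π + 9*π/2 − 256/15 + 0 + 0 = -256/15 + 281*π/2.
||u||_{H^1}^2 = (-256/15 + 41*π/2) + (-256/15 + 281*π/2) = -512/15 + 161*π.


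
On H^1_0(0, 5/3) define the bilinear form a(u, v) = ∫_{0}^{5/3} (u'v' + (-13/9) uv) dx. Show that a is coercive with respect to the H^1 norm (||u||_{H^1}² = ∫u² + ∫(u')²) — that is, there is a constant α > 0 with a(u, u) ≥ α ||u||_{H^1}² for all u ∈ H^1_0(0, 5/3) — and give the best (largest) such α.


α = (-325 + 81*π^2)/(9*(25 + 9*π^2))

Coercivity of a(·,·) on H^1_0(0, 5/3) means a(u, u) ≥ α ||u||_{H^1}² for every u ∈ H^1_0.
The interval has length L = 5/3, and Poincaré/coercivity depend only on L. Here a(u, u) = ∫(u')² + (-13/9)·∫u².
Here c = -13/9 < 0 with |c| < (π/L)² = 9*π^2/25, so coercivity still holds. The condition a(u,u) ≥ α||u||_{H^1}² reads (1−α)∫(u')² ≥ (α−c)∫u². Any admissible α is ≤ 1 (rapidly oscillating u have ∫u²/∫(u')² → 0), and α = 1 would force 0 ≥ (1−c)∫u², impossible since c < 1; so 1−α > 0. By the sharp Poincaré inequality on H^1_0 of an interval of length L, ∫(u')² ≥ (π/L)²∫u² with equality for the first sine mode sin(π(x−x₀)/L) (x₀ the left endpoint), so the inequality holds for all u iff (1−α)(π/L)² ≥ α − c, i.e. α ≤ ((π/L)² + c)/((π/L)² + 1) = (1 + c(L/π)²)/(1 + (L/π)²). (Direct route, valid since c ≤ 0: Poincaré gives c∫u² ≥ c(L/π)²∫(u')², so a(u,u) ≥ (1 + c(L/π)²)∫(u')², while ||u||_{H^1}² ≤ (1 + (L/π)²)∫(u')²; dividing yields the same α.) With (π/L)² = 9*π^2/25 and c = -13/9, the largest admissible constant is α = ((π/L)² + c)/((π/L)² + 1).
Simplifying, α = (-325 + 81*π^2)/(9*(25 + 9*π^2)).


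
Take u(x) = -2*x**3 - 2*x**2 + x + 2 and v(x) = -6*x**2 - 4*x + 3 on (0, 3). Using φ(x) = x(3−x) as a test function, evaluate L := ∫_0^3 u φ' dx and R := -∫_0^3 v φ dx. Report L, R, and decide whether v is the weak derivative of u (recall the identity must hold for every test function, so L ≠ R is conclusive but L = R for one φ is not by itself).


LHS = 477/5, RHS = 432/5. No, v is not the weak derivative of u.

u(x) = -2*x**3 - 2*x**2 + x + 2, classical derivative u'(x) = -6*x**2 - 4*x + 1.
φ(x) = x(3−x), so φ'(x) = 3 - 2*x.
Note φ(0) = φ(3) = 0, so the boundary term u·φ vanishes.
LHS = ∫_0^3 u(x) φ'(x) dx = ∫_0^3 (4*x^4 - 2*x^3 - 8*x^2 - x + 6) dx. Term by term:
  ∫_0^3 4*x^4 dx = 972/5;  ∫_0^3 -2*x^3 dx = -81/2;  ∫_0^3 -8*x^2 dx = -72;
  ∫_0^3 -x dx = -9/2;  ∫_0^3 6 dx = 18.
Sum: 972/5 − 81/2 − 72 − 9/2 + 18 = 477/5.
So LHS = 477/5.
∫_0^3 v(x) φ(x) dx = ∫_0^3 (6*x^4 - 14*x^3 - 15*x^2 + 9*x) dx. Term by term:
  ∫_0^3 6*x^4 dx = 1458/5;  ∫_0^3 -14*x^3 dx = -567/2;  ∫_0^3 -15*x^2 dx = -135;
  ∫_0^3 9*x dx = 81/2.
Sum: 1458/5 − 567/2 − 135 + 81/2 = -432/5.
So RHS = -∫_0^3 v(x) φ(x) dx = 432/5.
LHS − RHS = 9 ≠ 0, so the identity fails.
(For a valid weak derivative the identity must hold for EVERY test function, in particular this one. The failure shows v is NOT the weak derivative of u.)
Correct weak derivative would be u'(x) = -6*x**2 - 4*x + 1.


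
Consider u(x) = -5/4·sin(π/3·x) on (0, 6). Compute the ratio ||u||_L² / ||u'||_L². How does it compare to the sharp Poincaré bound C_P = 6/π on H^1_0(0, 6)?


||u||_L² / ||u'||_L² = 3/π < C_P = 6/π.

u(x) = -5/4·sin(π/3·x), so u'(x) = -5*π*cos(π*x/3)/12.
Writing u(x) = A·sin(kπx/L) with A = -5/4 and k = 2, use ∫_0^L sin²(kπx/L) dx = L/2 and ∫_0^L cos²(kπx/L) dx = L/2.
u² = 25/16·sin²(π/3·x) and (u')² = 25*π^2/144·cos²(π/3·x), and each of sin², cos² integrates to L/2 = 3 over (0, 6).
∫_0^6 u² dx = 75/16, so ||u||_L² = 5*sqrt(3)/4.
∫_0^6 (u')² dx = 25*π^2/48, so ||u'||_L² = 5*sqrt(3)*π/12.
Ratio ||u||_L² / ||u'||_L² = 3/π.
Sharp Poincaré constant on H^1_0(0, 6) is C_P = L/π = 6/π, achieved by sin(π/6·x).
This is the k = 2 harmonic; the ratio L/(kπ) is strictly less than C_P = L/π, consistent with the sharp inequality ||u||_L² ≤ C_P ||u'||_L².


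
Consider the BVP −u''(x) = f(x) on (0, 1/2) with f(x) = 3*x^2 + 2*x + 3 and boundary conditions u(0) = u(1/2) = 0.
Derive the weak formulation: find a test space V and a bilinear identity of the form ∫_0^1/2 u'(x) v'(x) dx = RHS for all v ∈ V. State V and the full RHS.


V = H^1_0(0, 1/2) (so v(0) = v(1/2) = 0); weak form: ∫_0^1/2 u'v' dx = ∫_0^1/2 (3*x^2 + 2*x + 3) v dx for all v ∈ V.

Multiply both sides by a test function v and integrate from 0 to 1/2:
  ∫_0^1/2 −u''(x) v(x) dx = ∫_0^1/2 f(x) v(x) dx.
Integrate the LHS by parts once:
  ∫_0^1/2 −u'' v dx = −[u'(x) v(x)]_0^1/2 + ∫_0^1/2 u'(x) v'(x) dx.
Thus ∫_0^1/2 u'(x) v'(x) dx = ∫_0^1/2 f(x) v(x) dx + [u'(x) v(x)]_0^1/2.
Choose V so that boundary terms are either known or forced to vanish.
u is Dirichlet: u(0) = u(1/2) = 0. Let V = H^1_0(0, 1/2); then v(0) = v(1/2) = 0, and [u' v]_0^1/2 = 0.
Weak formulation: find u (satisfying any essential BC) such that ∫_0^1/2 u'(x) v'(x) dx = ∫_0^1/2 f v dx for all v ∈ V.
Substituting f(x) = 3*x^2 + 2*x + 3, the right-hand side is ∫_0^1/2 (3*x^2 + 2*x + 3) v dx.


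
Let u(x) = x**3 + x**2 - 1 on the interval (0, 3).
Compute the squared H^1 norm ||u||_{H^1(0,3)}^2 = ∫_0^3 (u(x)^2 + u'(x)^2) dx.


||u||_{H^1}^2 = 17709/14

The H^1 norm (squared) on an interval (0, L) is
  ||u||_{H^1}^2 = ∫_0^L u(x)^2 dx + ∫_0^L u'(x)^2 dx.
Compute u'(x) = 3*x**2 + 2*x.
Then u(x)^2 = x**6 + 2*x**5 + x**4 - 2*x**3 - 2*x**2 + 1 and u'(x)^2 = 9*x**4 + 12*x**3 + 4*x**2.
Integrate each monomial from 0 to 3 using ∫_0^3 c·x^n dx = c·3^(n+1)/(n+1):
  ∫_0^3 u(x)^2 dx = ∫_0^3 (x^6 + 2*x^5 + x^4 - 2*x^3 - 2*x^2 + 1) dx. Term by term:
    ∫_0^3 x^6 dx = 2187/7;  ∫_0^3 2*x^5 dx = 243;  ∫_0^3 x^4 dx = 243/5;
    ∫_0^3 -2*x^3 dx = -81/2;  ∫_0^3 -2*x^2 dx = -18;  ∫_0^3 1 dx = 3.
  Sum: 2187/7 + 243 + 243/5 − 81/2 − 18 + 3 = 38397/70.
  ∫_0^3 u'(x)^2 dx = ∫_0^3 (9*x^4 + 12*x^3 + 4*x^2) dx. Term by term:
    ∫_0^3 9*x^4 dx = 2187/5;  ∫_0^3 12*x^3 dx = 243;  ∫_0^3 4*x^2 dx = 36.
  Sum: 2187/5 + 243 + 36 = 3582/5.
Adding: ||u||_{H^1}^2 = 38397/70 + 3582/5 = 17709/14.


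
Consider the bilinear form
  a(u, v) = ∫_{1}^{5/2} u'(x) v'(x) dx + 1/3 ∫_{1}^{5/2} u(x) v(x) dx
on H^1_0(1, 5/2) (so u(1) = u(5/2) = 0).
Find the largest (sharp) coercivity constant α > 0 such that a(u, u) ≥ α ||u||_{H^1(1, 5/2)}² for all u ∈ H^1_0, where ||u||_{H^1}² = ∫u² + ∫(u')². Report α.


α = (3 + 4*π^2)/(9 + 4*π^2)

Coercivity of a(·,·) on H^1_0(1, 5/2) means a(u, u) ≥ α ||u||_{H^1}² for every u ∈ H^1_0.
The interval has length L = 3/2, and Poincaré/coercivity depend only on L. Here a(u, u) = ∫(u')² + (1/3)·∫u².
Here 0 < c = 1/3 < 1. The condition a(u,u) ≥ α||u||_{H^1}² reads (1−α)∫(u')² ≥ (α−c)∫u². Any admissible α is ≤ 1 (rapidly oscillating u have ∫u²/∫(u')² → 0), and α = 1 would force 0 ≥ (1−c)∫u², impossible since c < 1; so 1−α > 0. By the sharp Poincaré inequality on H^1_0 of an interval of length L, ∫(u')² ≥ (π/L)²∫u² with equality for the first sine mode sin(π(x−x₀)/L) (x₀ the left endpoint), so the inequality holds for all u iff (1−α)(π/L)² ≥ α − c, i.e. α ≤ ((π/L)² + c)/((π/L)² + 1) = (1 + c(L/π)²)/(1 + (L/π)²). With (π/L)² = 4*π^2/9 and c = 1/3, the largest admissible constant is α = ((π/L)² + c)/((π/L)² + 1).
Simplifying, α = (3 + 4*π^2)/(9 + 4*π^2).


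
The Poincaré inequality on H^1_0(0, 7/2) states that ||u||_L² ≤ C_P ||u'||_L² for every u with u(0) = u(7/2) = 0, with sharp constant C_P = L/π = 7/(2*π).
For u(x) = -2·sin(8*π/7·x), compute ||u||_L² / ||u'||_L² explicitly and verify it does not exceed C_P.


||u||_L² / ||u'||_L² = 7/(8*π) < C_P = 7/(2*π).

u(x) = -2·sin(8*π/7·x), so u'(x) = -16*π*cos(8*π*x/7)/7.
Writing u(x) = A·sin(kπx/L) with A = -2 and k = 4, use ∫_0^L sin²(kπx/L) dx = L/2 and ∫_0^L cos²(kπx/L) dx = L/2.
u² = 4·sin²(8*π/7·x) and (u')² = 256*π^2/49·cos²(8*π/7·x), and each of sin², cos² integrates to L/2 = 7/4 over (0, 7/2).
∫_0^7/2 u² dx = 7, so ||u||_L² = sqrt(7).
∫_0^7/2 (u')² dx = 64*π^2/7, so ||u'||_L² = 8*sqrt(7)*π/7.
Ratio ||u||_L² / ||u'||_L² = 7/(8*π).
Sharp Poincaré constant on H^1_0(0, 7/2) is C_P = L/π = 7/(2*π), achieved by sin(2*π/7·x).
This is the k = 4 harmonic; the ratio L/(kπ) is strictly less than C_P = L/π, consistent with the sharp inequality ||u||_L² ≤ C_P ||u'||_L².


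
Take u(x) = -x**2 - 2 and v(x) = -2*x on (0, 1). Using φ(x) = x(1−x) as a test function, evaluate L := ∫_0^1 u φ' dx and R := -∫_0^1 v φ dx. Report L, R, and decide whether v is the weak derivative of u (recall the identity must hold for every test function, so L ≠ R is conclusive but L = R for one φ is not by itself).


LHS = 1/6, RHS = 1/6. Yes, v = u' weakly.

u(x) = -x**2 - 2, classical derivative u'(x) = -2*x.
φ(x) = x(1−x), so φ'(x) = 1 - 2*x.
Note φ(0) = φ(1) = 0, so the boundary term u·φ vanishes.
LHS = ∫_0^1 u(x) φ'(x) dx = ∫_0^1 (2*x^3 - x^2 + 4*x - 2) dx. Term by term:
  ∫_0^1 2*x^3 dx = 1/2;  ∫_0^1 -x^2 dx = -1/3;  ∫_0^1 4*x dx = 2;
  ∫_0^1 -2 dx = -2.
Sum: 1/2 − 1/3 + 2 − 2 = 1/6.
So LHS = 1/6.
∫_0^1 v(x) φ(x) dx = ∫_0^1 (2*x^3 - 2*x^2) dx. Term by term:
  ∫_0^1 2*x^3 dx = 1/2;  ∫_0^1 -2*x^2 dx = -2/3.
Sum: 1/2 − 2/3 = -1/6.
So RHS = -∫_0^1 v(x) φ(x) dx = 1/6.
LHS = RHS, so the identity holds for this test φ.
Moreover u is smooth here and v(x) = u'(x) = -2*x pointwise, so the identity holds for every test function. Hence v is the weak derivative of u.


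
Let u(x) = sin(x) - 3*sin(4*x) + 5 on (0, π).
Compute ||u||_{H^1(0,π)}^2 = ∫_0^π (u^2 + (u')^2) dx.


||u||_{H^1(0,π)}^2 = 20 + 205*π/2

u'(x) = cos(x) - 12*cos(4*x).
Expand u² and (u')² and integrate term by term on (0, π), using: for integers n ≥ 1, ∫_0^π sin²(nx) dx = ∫_0^π cos²(nx) dx = π/2; for n ≠ n', ∫_0^π sin(nx)sin(n'x) dx = ∫_0^π cos(nx)cos(n'x) dx = 0; and by product-to-sum, ∫_0^π sin(nx)cos(n'x) dx = ½∫_0^π [sin((n+n')x) + sin((n−n')x)] dx, which is 0 when n+n' is even and 2n/(n²−n'²) when n+n' is odd (it need not vanish on (0, π)). For the constant mode: ∫_0^π 1 dx = π, ∫_0^π cos(nx) dx = 0, ∫_0^π sin(nx) dx = (1−(−1)^n)/n.
  u² squared terms: (5)²·∫1 dx = 25·π = 25*π;  (-3)²·∫sin(4x)² dx = 9·π/2 = 9*π/2;  (1)²·∫sin(x)² dx = 1·π/2 = π/2.
  u² cross terms: 2·(5)·(-3)·∫1·sin(4x) dx = -30·(0) = 0;  2·(5)·(1)·∫1·sin(x) dx = 10·(2) = 20;  2·(-3)·(1)·∫sin(4x)·sin(x) dx = -6·(0) = 0.
  So ∫_0^π u² dx = 25*π + 9*π/2 + π/2 + 0 + 20 + 0 = 20 + 30*π.
  (u')² squared terms: (-12)²·∫cos(4x)² dx = 144·π/2 = 72*π;  (1)²·∫cos(x)² dx = 1·π/2 = π/2.
  (u')² cross terms: 2·(-12)·(1)·∫cos(4x)·cos(x) dx = -24·(0) = 0.
  So ∫_0^π (u')² dx = 72*π + π/2 + 0 = 145*π/2.
||u||_{H^1}^2 = (20 + 30*π) + (145*π/2) = 20 + 205*π/2.


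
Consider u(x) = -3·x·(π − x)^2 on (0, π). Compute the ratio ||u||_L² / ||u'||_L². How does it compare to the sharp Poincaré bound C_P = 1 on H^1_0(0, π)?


||u||_L² / ||u'||_L² = sqrt(14)*π/14 < C_P = 1.

u(x) = -3·x·(π − x)^2, so u'(x) = 3*(π - 3*x)*(x - π).
u(x) = -3·x·(π − x)^2 vanishes at x = 0 and x = π, so u ∈ H^1_0(0, π). Differentiate via the product rule and integrate the resulting polynomials term by term.
  ∫_0^π u² dx = ∫_0^π (9*x^6 - 36*π*x^5 + 54*π^2*x^4 - 36*π^3*x^3 + 9*π^4*x^2) dx. Term by term:
    ∫_0^π 9*x^6 dx = 9*π^7/7;  ∫_0^π -36*π*x^5 dx = -6*π^7;  ∫_0^π 54*π^2*x^4 dx = 54*π^7/5;
    ∫_0^π -36*π^3*x^3 dx = -9*π^7;  ∫_0^π 9*π^4*x^2 dx = 3*π^7.
  Sum: 9*π^7/7 − 6*π^7 + 54*π^7/5 − 9*π^7 + 3*π^7 = 3*π^7/35.
  ∫_0^π (u')² dx = ∫_0^π (81*x^4 - 216*π*x^3 + 198*π^2*x^2 - 72*π^3*x + 9*π^4) dx. Term by term:
    ∫_0^π 81*x^4 dx = 81*π^5/5;  ∫_0^π -216*π*x^3 dx = -54*π^5;  ∫_0^π 198*π^2*x^2 dx = 66*π^5;
    ∫_0^π -72*π^3*x dx = -36*π^5;  ∫_0^π 9*π^4 dx = 9*π^5.
  Sum: 81*π^5/5 − 54*π^5 + 66*π^5 − 36*π^5 + 9*π^5 = 6*π^5/5.
∫_0^π u² dx = 3*π^7/35, so ||u||_L² = sqrt(105)*π^(7/2)/35.
∫_0^π (u')² dx = 6*π^5/5, so ||u'||_L² = sqrt(30)*π^(5/2)/5.
Ratio ||u||_L² / ||u'||_L² = sqrt(14)*π/14.
Sharp Poincaré constant on H^1_0(0, π) is C_P = L/π = 1, achieved by sin(x).
A polynomial bump cannot attain the sharp Poincaré constant (only the first sine eigenfunction does), so the ratio is strictly less than C_P, consistent with ||u||_L² ≤ C_P ||u'||_L².


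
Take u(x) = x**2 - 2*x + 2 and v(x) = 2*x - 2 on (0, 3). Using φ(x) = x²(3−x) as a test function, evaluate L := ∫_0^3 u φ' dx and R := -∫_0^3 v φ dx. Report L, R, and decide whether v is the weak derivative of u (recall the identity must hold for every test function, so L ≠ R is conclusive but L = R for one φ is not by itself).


LHS = -54/5, RHS = -54/5. Yes, v = u' weakly.

u(x) = x**2 - 2*x + 2, classical derivative u'(x) = 2*x - 2.
φ(x) = x²(3−x), so φ'(x) = 3*x*(2 - x).
Note φ(0) = φ(3) = 0, so the boundary term u·φ vanishes.
LHS = ∫_0^3 u(x) φ'(x) dx = ∫_0^3 (-3*x^4 + 12*x^3 - 18*x^2 + 12*x) dx. Term by term:
  ∫_0^3 -3*x^4 dx = -729/5;  ∫_0^3 12*x^3 dx = 243;  ∫_0^3 -18*x^2 dx = -162;
  ∫_0^3 12*x dx = 54.
Sum: -729/5 + 243 − 162 + 54 = -54/5.
So LHS = -54/5.
∫_0^3 v(x) φ(x) dx = ∫_0^3 (-2*x^4 + 8*x^3 - 6*x^2) dx. Term by term:
  ∫_0^3 -2*x^4 dx = -486/5;  ∫_0^3 8*x^3 dx = 162;  ∫_0^3 -6*x^2 dx = -54.
Sum: -486/5 + 162 − 54 = 54/5.
So RHS = -∫_0^3 v(x) φ(x) dx = -54/5.
LHS = RHS, so the identity holds for this test φ.
Moreover u is smooth here and v(x) = u'(x) = 2*x - 2 pointwise, so the identity holds for every test function. Hence v is the weak derivative of u.


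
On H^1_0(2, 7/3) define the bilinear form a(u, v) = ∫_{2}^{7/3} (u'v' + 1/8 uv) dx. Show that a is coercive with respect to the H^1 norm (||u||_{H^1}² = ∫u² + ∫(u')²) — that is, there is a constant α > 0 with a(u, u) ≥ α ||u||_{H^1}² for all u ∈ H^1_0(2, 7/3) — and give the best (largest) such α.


α = (1 + 72*π^2)/(8*(1 + 9*π^2))

Coercivity of a(·,·) on H^1_0(2, 7/3) means a(u, u) ≥ α ||u||_{H^1}² for every u ∈ H^1_0.
The interval has length L = 1/3, and Poincaré/coercivity depend only on L. Here a(u, u) = ∫(u')² + (1/8)·∫u².
Here 0 < c = 1/8 < 1. The condition a(u,u) ≥ α||u||_{H^1}² reads (1−α)∫(u')² ≥ (α−c)∫u². Any admissible α is ≤ 1 (rapidly oscillating u have ∫u²/∫(u')² → 0), and α = 1 would force 0 ≥ (1−c)∫u², impossible since c < 1; so 1−α > 0. By the sharp Poincaré inequality on H^1_0 of an interval of length L, ∫(u')² ≥ (π/L)²∫u² with equality for the first sine mode sin(π(x−x₀)/L) (x₀ the left endpoint), so the inequality holds for all u iff (1−α)(π/L)² ≥ α − c, i.e. α ≤ ((π/L)² + c)/((π/L)² + 1) = (1 + c(L/π)²)/(1 + (L/π)²). With (π/L)² = 9*π^2 and c = 1/8, the largest admissible constant is α = ((π/L)² + c)/((π/L)² + 1).
Simplifying, α = (1 + 72*π^2)/(8*(1 + 9*π^2)).


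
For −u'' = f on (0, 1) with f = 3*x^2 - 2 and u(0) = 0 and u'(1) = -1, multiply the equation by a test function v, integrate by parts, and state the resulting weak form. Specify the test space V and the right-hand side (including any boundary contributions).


V = {v ∈ H^1(0, 1) : v(0) = 0} (test functions vanish at x = 0 where u is specified); weak form: ∫_0^1 u'v' dx = ∫_0^1 (3*x^2 - 2) v dx − v(1) for all v ∈ V.

Multiply both sides by a test function v and integrate from 0 to 1:
  ∫_0^1 −u''(x) v(x) dx = ∫_0^1 f(x) v(x) dx.
Integrate the LHS by parts once:
  ∫_0^1 −u'' v dx = −[u'(x) v(x)]_0^1 + ∫_0^1 u'(x) v'(x) dx.
Thus ∫_0^1 u'(x) v'(x) dx = ∫_0^1 f(x) v(x) dx + [u'(x) v(x)]_0^1.
Choose V so that boundary terms are either known or forced to vanish.
Mixed BC: u(0) = 0 (Dirichlet) and u'(1) = -1 (Neumann). Define V = {v ∈ H^1(0, 1) : v(0) = 0}. Then [u' v]_0^1 = u'(1)·v(1) − u'(0)·0 = − v(1).
Weak formulation: find u (satisfying any essential BC) such that ∫_0^1 u'(x) v'(x) dx = ∫_0^1 f v dx − v(1) for all v ∈ V (Dirichlet at 0 absorbed into V; Neumann datum at x = 1 contributes the boundary term).
Substituting f(x) = 3*x^2 - 2, the right-hand side is ∫_0^1 (3*x^2 - 2) v dx − v(1).


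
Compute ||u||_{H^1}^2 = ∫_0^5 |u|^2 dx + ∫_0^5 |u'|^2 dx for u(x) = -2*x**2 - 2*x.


||u||_{H^1}^2 = 14410/3

The H^1 norm (squared) on an interval (0, L) is
  ||u||_{H^1}^2 = ∫_0^L u(x)^2 dx + ∫_0^L u'(x)^2 dx.
Compute u'(x) = -4*x - 2.
Then u(x)^2 = 4*x**4 + 8*x**3 + 4*x**2 and u'(x)^2 = 16*x**2 + 16*x + 4.
Integrate each monomial from 0 to 5 using ∫_0^5 c·x^n dx = c·5^(n+1)/(n+1):
  ∫_0^5 u(x)^2 dx = ∫_0^5 (4*x^4 + 8*x^3 + 4*x^2) dx. Term by term:
    ∫_0^5 4*x^4 dx = 2500;  ∫_0^5 8*x^3 dx = 1250;  ∫_0^5 4*x^2 dx = 500/3.
  Sum: 2500 + 1250 + 500/3 = 11750/3.
  ∫_0^5 u'(x)^2 dx = ∫_0^5 (16*x^2 + 16*x + 4) dx. Term by term:
    ∫_0^5 16*x^2 dx = 2000/3;  ∫_0^5 16*x dx = 200;  ∫_0^5 4 dx = 20.
  Sum: 2000/3 + 200 + 20 = 2660/3.
Adding: ||u||_{H^1}^2 = 11750/3 + 2660/3 = 14410/3.


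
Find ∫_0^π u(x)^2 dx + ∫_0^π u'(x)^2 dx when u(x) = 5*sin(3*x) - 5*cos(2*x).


||u||_{H^1(0,π)}^2 = -300 + 375*π/2

u'(x) = 10*sin(2*x) + 15*cos(3*x).
Expand u² and (u')² and integrate term by term on (0, π), using: for integers n ≥ 1, ∫_0^π sin²(nx) dx = ∫_0^π cos²(nx) dx = π/2; for n ≠ n', ∫_0^π sin(nx)sin(n'x) dx = ∫_0^π cos(nx)cos(n'x) dx = 0; and by product-to-sum, ∫_0^π sin(nx)cos(n'x) dx = ½∫_0^π [sin((n+n')x) + sin((n−n')x)] dx, which is 0 when n+n' is even and 2n/(n²−n'²) when n+n' is odd (it need not vanish on (0, π)).
  u² squared terms: (-5)²·∫cos(2x)² dx = 25·π/2 = 25*π/2;  (5)²·∫sin(3x)² dx = 25·π/2 = 25*π/2.
  u² cross terms: 2·(-5)·(5)·∫cos(2x)·sin(3x) dx = -50·(6/5) = -60.
  So ∫_0^π u² dx = 25*π/2 + 25*π/2 − 60 = -60 + 25*π.
  (u')² squared terms: (10)²·∫sin(2x)² dx = 100·π/2 = 50*π;  (15)²·∫cos(3x)² dx = 225·π/2 = 225*π/2.
  (u')² cross terms: 2·(10)·(15)·∫sin(2x)·cos(3x) dx = 300·(-4/5) = -240.
  So ∫_0^π (u')² dx = 50*π + 225*π/2 − 240 = -240 + 325*π/2.
||u||_{H^1}^2 = (-60 + 25*π) + (-240 + 325*π/2) = -300 + 375*π/2.


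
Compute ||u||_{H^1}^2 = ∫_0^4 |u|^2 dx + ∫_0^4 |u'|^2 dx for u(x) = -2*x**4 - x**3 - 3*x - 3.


||u||_{H^1}^2 = 110927624/315

The H^1 norm (squared) on an interval (0, L) is
  ||u||_{H^1}^2 = ∫_0^L u(x)^2 dx + ∫_0^L u'(x)^2 dx.
Compute u'(x) = -8*x**3 - 3*x**2 - 3.
Then u(x)^2 = 4*x**8 + 4*x**7 + x**6 + 12*x**5 + 18*x**4 + 6*x**3 + 9*x**2 + 18*x + 9 and u'(x)^2 = 64*x**6 + 48*x**5 + 9*x**4 + 48*x**3 + 18*x**2 + 9.
Integrate each monomial from 0 to 4 using ∫_0^4 c·x^n dx = c·4^(n+1)/(n+1):
  ∫_0^4 u(x)^2 dx = ∫_0^4 (4*x^8 + 4*x^7 + x^6 + 12*x^5 + 18*x^4 + 6*x^3 + 9*x^2 + 18*x + 9) dx. Term by term:
    ∫_0^4 4*x^8 dx = 1048576/9;  ∫_0^4 4*x^7 dx = 32768;  ∫_0^4 x^6 dx = 16384/7;
    ∫_0^4 12*x^5 dx = 8192;  ∫_0^4 18*x^4 dx = 18432/5;  ∫_0^4 6*x^3 dx = 384;
    ∫_0^4 9*x^2 dx = 192;  ∫_0^4 18*x dx = 144;  ∫_0^4 9 dx = 36.
  Sum: 1048576/9 + 32768 + 16384/7 + 8192 + 18432/5 + 384 + 192 + 144 + 36 = 51739196/315.
  ∫_0^4 u'(x)^2 dx = ∫_0^4 (64*x^6 + 48*x^5 + 9*x^4 + 48*x^3 + 18*x^2 + 9) dx. Term by term:
    ∫_0^4 64*x^6 dx = 1048576/7;  ∫_0^4 48*x^5 dx = 32768;  ∫_0^4 9*x^4 dx = 9216/5;
    ∫_0^4 48*x^3 dx = 3072;  ∫_0^4 18*x^2 dx = 384;  ∫_0^4 9 dx = 36.
  Sum: 1048576/7 + 32768 + 9216/5 + 3072 + 384 + 36 = 6576492/35.
Adding: ||u||_{H^1}^2 = 51739196/315 + 6576492/35 = 110927624/315.


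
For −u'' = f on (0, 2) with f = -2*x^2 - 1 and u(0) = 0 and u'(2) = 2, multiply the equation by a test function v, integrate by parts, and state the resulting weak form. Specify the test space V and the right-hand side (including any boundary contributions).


V = {v ∈ H^1(0, 2) : v(0) = 0} (test functions vanish at x = 0 where u is specified); weak form: ∫_0^2 u'v' dx = ∫_0^2 (-2*x^2 - 1) v dx + 2·v(2) for all v ∈ V.

Multiply both sides by a test function v and integrate from 0 to 2:
  ∫_0^2 −u''(x) v(x) dx = ∫_0^2 f(x) v(x) dx.
Integrate the LHS by parts once:
  ∫_0^2 −u'' v dx = −[u'(x) v(x)]_0^2 + ∫_0^2 u'(x) v'(x) dx.
Thus ∫_0^2 u'(x) v'(x) dx = ∫_0^2 f(x) v(x) dx + [u'(x) v(x)]_0^2.
Choose V so that boundary terms are either known or forced to vanish.
Mixed BC: u(0) = 0 (Dirichlet) and u'(2) = 2 (Neumann). Define V = {v ∈ H^1(0, 2) : v(0) = 0}. Then [u' v]_0^2 = u'(2)·v(2) − u'(0)·0 = 2·v(2).
Weak formulation: find u (satisfying any essential BC) such that ∫_0^2 u'(x) v'(x) dx = ∫_0^2 f v dx + 2·v(2) for all v ∈ V (Dirichlet at 0 absorbed into V; Neumann datum at x = 2 contributes the boundary term).
Substituting f(x) = -2*x^2 - 1, the right-hand side is ∫_0^2 (-2*x^2 - 1) v dx + 2·v(2).


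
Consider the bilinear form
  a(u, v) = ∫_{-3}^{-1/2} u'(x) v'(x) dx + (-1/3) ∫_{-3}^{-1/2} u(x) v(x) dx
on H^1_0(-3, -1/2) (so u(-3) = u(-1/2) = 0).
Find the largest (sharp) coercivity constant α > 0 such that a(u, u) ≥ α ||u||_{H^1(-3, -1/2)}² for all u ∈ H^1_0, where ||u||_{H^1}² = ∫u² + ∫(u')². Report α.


α = (-25 + 12*π^2)/(3*(25 + 4*π^2))

Coercivity of a(·,·) on H^1_0(-3, -1/2) means a(u, u) ≥ α ||u||_{H^1}² for every u ∈ H^1_0.
The interval has length L = 5/2, and Poincaré/coercivity depend only on L. Here a(u, u) = ∫(u')² + (-1/3)·∫u².
Here c = -1/3 < 0 with |c| < (π/L)² = 4*π^2/25, so coercivity still holds. The condition a(u,u) ≥ α||u||_{H^1}² reads (1−α)∫(u')² ≥ (α−c)∫u². Any admissible α is ≤ 1 (rapidly oscillating u have ∫u²/∫(u')² → 0), and α = 1 would force 0 ≥ (1−c)∫u², impossible since c < 1; so 1−α > 0. By the sharp Poincaré inequality on H^1_0 of an interval of length L, ∫(u')² ≥ (π/L)²∫u² with equality for the first sine mode sin(π(x−x₀)/L) (x₀ the left endpoint), so the inequality holds for all u iff (1−α)(π/L)² ≥ α − c, i.e. α ≤ ((π/L)² + c)/((π/L)² + 1) = (1 + c(L/π)²)/(1 + (L/π)²). (Direct route, valid since c ≤ 0: Poincaré gives c∫u² ≥ c(L/π)²∫(u')², so a(u,u) ≥ (1 + c(L/π)²)∫(u')², while ||u||_{H^1}² ≤ (1 + (L/π)²)∫(u')²; dividing yields the same α.) With (π/L)² = 4*π^2/25 and c = -1/3, the largest admissible constant is α = ((π/L)² + c)/((π/L)² + 1).
Simplifying, α = (-25 + 12*π^2)/(3*(25 + 4*π^2)).


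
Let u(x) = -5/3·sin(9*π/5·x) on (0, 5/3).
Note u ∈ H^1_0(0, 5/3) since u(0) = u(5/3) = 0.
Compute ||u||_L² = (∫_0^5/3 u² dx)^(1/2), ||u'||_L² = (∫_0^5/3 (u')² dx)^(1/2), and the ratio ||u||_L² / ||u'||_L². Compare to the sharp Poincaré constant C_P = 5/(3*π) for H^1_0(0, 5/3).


||u||_L² / ||u'||_L² = 5/(9*π) < C_P = 5/(3*π).

u(x) = -5/3·sin(9*π/5·x), so u'(x) = -3*π*cos(9*π*x/5).
Writing u(x) = A·sin(kπx/L) with A = -5/3 and k = 3, use ∫_0^L sin²(kπx/L) dx = L/2 and ∫_0^L cos²(kπx/L) dx = L/2.
u² = 25/9·sin²(9*π/5·x) and (u')² = 9*π^2·cos²(9*π/5·x), and each of sin², cos² integrates to L/2 = 5/6 over (0, 5/3).
∫_0^5/3 u² dx = 125/54, so ||u||_L² = 5*sqrt(30)/18.
∫_0^5/3 (u')² dx = 15*π^2/2, so ||u'||_L² = sqrt(30)*π/2.
Ratio ||u||_L² / ||u'||_L² = 5/(9*π).
Sharp Poincaré constant on H^1_0(0, 5/3) is C_P = L/π = 5/(3*π), achieved by sin(3*π/5·x).
This is the k = 3 harmonic; the ratio L/(kπ) is strictly less than C_P = L/π, consistent with the sharp inequality ||u||_L² ≤ C_P ||u'||_L².


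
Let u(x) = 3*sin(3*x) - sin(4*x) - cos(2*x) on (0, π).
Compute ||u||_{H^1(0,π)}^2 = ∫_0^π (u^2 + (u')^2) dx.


||u||_{H^1(0,π)}^2 = -36 + 56*π

u'(x) = 2*sin(2*x) + 9*cos(3*x) - 4*cos(4*x).
Expand u² and (u')² and integrate term by term on (0, π), using: for integers n ≥ 1, ∫_0^π sin²(nx) dx = ∫_0^π cos²(nx) dx = π/2; for n ≠ n', ∫_0^π sin(nx)sin(n'x) dx = ∫_0^π cos(nx)cos(n'x) dx = 0; and by product-to-sum, ∫_0^π sin(nx)cos(n'x) dx = ½∫_0^π [sin((n+n')x) + sin((n−n')x)] dx, which is 0 when n+n' is even and 2n/(n²−n'²) when n+n' is odd (it need not vanish on (0, π)).
  u² squared terms: (-1)²·∫cos(2x)² dx = 1·π/2 = π/2;  (-1)²·∫sin(4x)² dx = 1·π/2 = π/2;  (3)²·∫sin(3x)² dx = 9·π/2 = 9*π/2.
  u² cross terms: 2·(-1)·(-1)·∫cos(2x)·sin(4x) dx = 2·(0) = 0;  2·(-1)·(3)·∫cos(2x)·sin(3x) dx = -6·(6/5) = -36/5;  2·(-1)·(3)·∫sin(4x)·sin(3x) dx = -6·(0) = 0.
  So ∫_0^π u² dx = π/2 + π/2 + 9*π/2 + 0 − 36/5 + 0 = -36/5 + 11*π/2.
  (u')² squared terms: (-4)²·∫cos(4x)² dx = 16·π/2 = 8*π;  (2)²·∫sin(2x)² dx = 4·π/2 = 2*π;  (9)²·∫cos(3x)² dx = 81·π/2 = 81*π/2.
  (u')² cross terms: 2·(-4)·(2)·∫cos(4x)·sin(2x) dx = -16·(0) = 0;  2·(-4)·(9)·∫cos(4x)·cos(3x) dx = -72·(0) = 0;  2·(2)·(9)·∫sin(2x)·cos(3x) dx = 36·(-4/5) = -144/5.
  So ∫_0^π (u')² dx = 8*π + 2*π + 81*π/2 + 0 + 0 − 144/5 = -144/5 + 101*π/2.
||u||_{H^1}^2 = (-36/5 + 11*π/2) + (-144/5 + 101*π/2) = -36 + 56*π.


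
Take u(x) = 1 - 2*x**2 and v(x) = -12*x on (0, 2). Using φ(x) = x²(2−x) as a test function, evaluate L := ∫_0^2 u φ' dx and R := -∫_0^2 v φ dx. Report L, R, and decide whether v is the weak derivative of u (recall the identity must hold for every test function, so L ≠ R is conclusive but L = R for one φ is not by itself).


LHS = 32/5, RHS = 96/5. No, v is not the weak derivative of u.

u(x) = 1 - 2*x**2, classical derivative u'(x) = -4*x.
φ(x) = x²(2−x), so φ'(x) = x*(4 - 3*x).
Note φ(0) = φ(2) = 0, so the boundary term u·φ vanishes.
LHS = ∫_0^2 u(x) φ'(x) dx = ∫_0^2 (6*x^4 - 8*x^3 - 3*x^2 + 4*x) dx. Term by term:
  ∫_0^2 6*x^4 dx = 192/5;  ∫_0^2 -8*x^3 dx = -32;  ∫_0^2 -3*x^2 dx = -8;
  ∫_0^2 4*x dx = 8.
Sum: 192/5 − 32 − 8 + 8 = 32/5.
So LHS = 32/5.
∫_0^2 v(x) φ(x) dx = ∫_0^2 (12*x^4 - 24*x^3) dx. Term by term:
  ∫_0^2 12*x^4 dx = 384/5;  ∫_0^2 -24*x^3 dx = -96.
Sum: 384/5 − 96 = -96/5.
So RHS = -∫_0^2 v(x) φ(x) dx = 96/5.
LHS − RHS = -64/5 ≠ 0, so the identity fails.
(For a valid weak derivative the identity must hold for EVERY test function, in particular this one. The failure shows v is NOT the weak derivative of u.)
Correct weak derivative would be u'(x) = -4*x.


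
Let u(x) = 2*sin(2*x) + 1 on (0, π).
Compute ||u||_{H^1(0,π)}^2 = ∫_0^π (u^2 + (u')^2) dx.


||u||_{H^1(0,π)}^2 = 11*π

u'(x) = 4*cos(2*x).
Expand u² and (u')² and integrate term by term on (0, π), using: for integers n ≥ 1, ∫_0^π sin²(nx) dx = ∫_0^π cos²(nx) dx = π/2; for n ≠ n', ∫_0^π sin(nx)sin(n'x) dx = ∫_0^π cos(nx)cos(n'x) dx = 0; and by product-to-sum, ∫_0^π sin(nx)cos(n'x) dx = ½∫_0^π [sin((n+n')x) + sin((n−n')x)] dx, which is 0 when n+n' is even and 2n/(n²−n'²) when n+n' is odd (it need not vanish on (0, π)). For the constant mode: ∫_0^π 1 dx = π, ∫_0^π cos(nx) dx = 0, ∫_0^π sin(nx) dx = (1−(−1)^n)/n.
  u² squared terms: (1)²·∫1 dx = 1·π = π;  (2)²·∫sin(2x)² dx = 4·π/2 = 2*π.
  u² cross terms: 2·(1)·(2)·∫1·sin(2x) dx = 4·(0) = 0.
  So ∫_0^π u² dx = π + 2*π + 0 = 3*π.
  (u')² squared terms: (4)²·∫cos(2x)² dx = 16·π/2 = 8*π.
  So ∫_0^π (u')² dx = 8*π.
||u||_{H^1}^2 = (3*π) + (8*π) = 11*π.


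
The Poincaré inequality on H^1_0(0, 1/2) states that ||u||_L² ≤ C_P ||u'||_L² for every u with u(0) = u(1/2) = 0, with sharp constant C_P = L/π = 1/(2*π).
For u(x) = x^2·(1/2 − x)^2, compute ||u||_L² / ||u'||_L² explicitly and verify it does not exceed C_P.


||u||_L² / ||u'||_L² = sqrt(3)/12 < C_P = 1/(2*π).

u(x) = x^2·(1/2 − x)^2, so u'(x) = x*(2*x - 1)*(4*x - 1)/2.
u(x) = x^2·(1/2 − x)^2 vanishes at x = 0 and x = 1/2, so u ∈ H^1_0(0, 1/2). Differentiate via the product rule and integrate the resulting polynomials term by term.
  ∫_0^1/2 u² dx = ∫_0^1/2 (x^8 - 2*x^7 + 3*x^6/2 - x^5/2 + x^4/16) dx. Term by term:
    ∫_0^1/2 x^8 dx = 1/4608;  ∫_0^1/2 -2*x^7 dx = -1/1024;  ∫_0^1/2 3*x^6/2 dx = 3/1792;
    ∫_0^1/2 -x^5/2 dx = -1/768;  ∫_0^1/2 x^4/16 dx = 1/2560.
  Sum: 1/4608 − 1/1024 + 3/1792 − 1/768 + 1/2560 = 1/322560.
  ∫_0^1/2 (u')² dx = ∫_0^1/2 (16*x^6 - 24*x^5 + 13*x^4 - 3*x^3 + x^2/4) dx. Term by term:
    ∫_0^1/2 16*x^6 dx = 1/56;  ∫_0^1/2 -24*x^5 dx = -1/16;  ∫_0^1/2 13*x^4 dx = 13/160;
    ∫_0^1/2 -3*x^3 dx = -3/64;  ∫_0^1/2 x^2/4 dx = 1/96.
  Sum: 1/56 − 1/16 + 13/160 − 3/64 + 1/96 = 1/6720.
∫_0^1/2 u² dx = 1/322560, so ||u||_L² = sqrt(35)/3360.
∫_0^1/2 (u')² dx = 1/6720, so ||u'||_L² = sqrt(105)/840.
Ratio ||u||_L² / ||u'||_L² = sqrt(3)/12.
Sharp Poincaré constant on H^1_0(0, 1/2) is C_P = L/π = 1/(2*π), achieved by sin(2*π·x).
A polynomial bump cannot attain the sharp Poincaré constant (only the first sine eigenfunction does), so the ratio is strictly less than C_P, consistent with ||u||_L² ≤ C_P ||u'||_L².


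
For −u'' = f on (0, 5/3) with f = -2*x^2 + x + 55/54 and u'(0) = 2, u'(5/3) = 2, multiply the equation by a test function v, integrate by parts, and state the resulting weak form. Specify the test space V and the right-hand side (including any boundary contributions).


V = H^1(0, 5/3) (v unrestricted at boundary; u is determined up to an additive constant); weak form: ∫_0^5/3 u'v' dx = ∫_0^5/3 (-2*x^2 + x + 55/54) v dx + 2·v(5/3) − 2·v(0) for all v ∈ V.

Multiply both sides by a test function v and integrate from 0 to 5/3:
  ∫_0^5/3 −u''(x) v(x) dx = ∫_0^5/3 f(x) v(x) dx.
Integrate the LHS by parts once:
  ∫_0^5/3 −u'' v dx = −[u'(x) v(x)]_0^5/3 + ∫_0^5/3 u'(x) v'(x) dx.
Thus ∫_0^5/3 u'(x) v'(x) dx = ∫_0^5/3 f(x) v(x) dx + [u'(x) v(x)]_0^5/3.
Choose V so that boundary terms are either known or forced to vanish.
u has inhomogeneous Neumann u'(0) = 2, u'(5/3) = 2. [u' v]_0^5/3 = (2)·v(5/3) − (2)·v(0) = 2·v(5/3) − 2·v(0). Take V = H^1(0, 5/3); boundary term becomes part of RHS.
Weak formulation: find u (satisfying any essential BC) such that ∫_0^5/3 u'(x) v'(x) dx = ∫_0^5/3 f v dx + 2·v(5/3) − 2·v(0) for all v ∈ V (Neumann data are natural BCs: they enter the RHS as boundary terms).
Substituting f(x) = -2*x^2 + x + 55/54, the right-hand side is ∫_0^5/3 (-2*x^2 + x + 55/54) v dx + 2·v(5/3) − 2·v(0).
Compatibility check (pure Neumann): taking v ≡ 1 ∈ V gives 0 = ∫_0^5/3 f dx + (2) − (2), i.e. ∫_0^5/3 f dx must equal u'(0) − u'(5/3) = 0. Indeed ∫_0^5/3 (-2*x^2 + x + 55/54) dx = 0, so the data are compatible. The solution is then unique only up to an additive constant (fix it e.g. by requiring ∫_0^5/3 u dx = 0).


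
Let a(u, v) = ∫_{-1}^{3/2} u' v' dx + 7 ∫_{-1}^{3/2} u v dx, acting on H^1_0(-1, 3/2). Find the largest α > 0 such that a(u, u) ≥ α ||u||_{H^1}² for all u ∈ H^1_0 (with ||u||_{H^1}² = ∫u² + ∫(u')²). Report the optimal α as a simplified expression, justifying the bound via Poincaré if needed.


α = 1

Coercivity of a(·,·) on H^1_0(-1, 3/2) means a(u, u) ≥ α ||u||_{H^1}² for every u ∈ H^1_0.
The interval has length L = 5/2, and Poincaré/coercivity depend only on L. Here a(u, u) = ∫(u')² + (7)·∫u².
Here c = 7 ≥ 1, so a(u,u) = ∫(u')² + c∫u² ≥ ∫(u')² + ∫u² = ||u||_{H^1}², i.e. α = 1 works. No larger α is possible: a(u,u) ≥ α||u||_{H^1}² means (1−α)∫(u')² ≥ (α−c)∫u², and for the modes u_n = sin(nπ(x−x₀)/L) (x₀ the left endpoint) one has ∫u_n²/∫(u_n')² = (L/(nπ))² → 0, so a(u_n,u_n)/||u_n||_{H^1}² → 1. Hence the optimal constant is α = 1.
Therefore α = 1.
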